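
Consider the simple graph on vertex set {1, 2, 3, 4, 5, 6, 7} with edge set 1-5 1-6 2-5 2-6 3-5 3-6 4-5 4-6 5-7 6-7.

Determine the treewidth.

A width-2 tree decomposition is:
Bags: B1 = {4, 5, 6}  B2 = {2, 5, 6}  B3 = {3, 5, 6}  B4 = {1, 5, 6}  B5 = {5, 6, 7}
Tree: B1–B2, B2–B3, B3–B4, B4–B5
Every bag has size at most 3, so the width is 3 − 1 = 2 and tw(G) ≤ 2. The edges 6–4–5–2–6 form a cycle, so G is not a tree and its treewidth is at least 2. Hence tw(G) = 2 exactly.

2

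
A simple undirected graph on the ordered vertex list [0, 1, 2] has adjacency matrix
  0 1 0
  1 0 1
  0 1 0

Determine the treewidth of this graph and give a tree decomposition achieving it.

Treewidth 1.
One optimal decomposition is:
Bags: B1 = {0, 1}  B2 = {1, 2}
Tree: B1–B2

Every bag has size at most 2, so the width is 2 − 1 = 1 and tw(G) ≤ 1. Since G has at least one edge (e.g. 1–0), it is not an edgeless graph, so tw(G) ≥ 1. Combining the bounds, tw(G) = 1.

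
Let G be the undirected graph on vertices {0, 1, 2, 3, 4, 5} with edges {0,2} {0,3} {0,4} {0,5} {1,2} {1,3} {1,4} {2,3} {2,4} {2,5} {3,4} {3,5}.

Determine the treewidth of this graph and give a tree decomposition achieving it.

Treewidth 3.
One such decomposition:
Bags: B1 = {0, 2, 3, 5}  B2 = {0, 2, 3, 4}  B3 = {1, 2, 3, 4}
Tree: B1–B2, B2–B3

The largest bag has 4 vertices, giving width 3; this decomposition certifies tw(G) ≤ 3. For the lower bound, the 4 vertices {0, 2, 3, 4} are pairwise adjacent, and any tree decomposition puts a clique entirely inside one bag — forcing width ≥ 3. The upper and lower bounds meet at 3, so that is the treewidth.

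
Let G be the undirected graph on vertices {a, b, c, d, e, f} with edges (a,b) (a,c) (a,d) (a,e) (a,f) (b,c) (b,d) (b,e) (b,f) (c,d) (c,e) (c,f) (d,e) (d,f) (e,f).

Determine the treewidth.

5

A width-5 tree decomposition is:
Bags: B1 = {a, b, c, d, e, f}
Tree: (single bag)
A single bag containing all 6 vertices is trivially a valid decomposition of width 5. On the other hand G contains the 6-clique {a, b, c, d, e, f}. A clique must lie in a single bag of any decomposition, so no decomposition can have width below 5. Therefore the treewidth is 5.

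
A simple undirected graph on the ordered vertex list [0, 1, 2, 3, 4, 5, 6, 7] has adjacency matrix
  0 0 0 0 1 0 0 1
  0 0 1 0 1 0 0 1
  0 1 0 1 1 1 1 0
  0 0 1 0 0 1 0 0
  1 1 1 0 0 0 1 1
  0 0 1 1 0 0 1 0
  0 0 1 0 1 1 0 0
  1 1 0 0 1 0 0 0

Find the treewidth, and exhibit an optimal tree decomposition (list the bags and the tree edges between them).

Treewidth 2.
One such decomposition:
Bags: B1 = {2, 4, 6}  B2 = {1, 2, 4}  B3 = {2, 5, 6}  B4 = {2, 3, 5}  B5 = {1, 4, 7}  B6 = {0, 4, 7}
Tree: B1–B2, B1–B3, B3–B4, B2–B5, B5–B6

Every bag has size at most 3, so the width is 3 − 1 = 2 and tw(G) ≤ 2. For the lower bound, the 3 vertices {0, 4, 7} are pairwise adjacent, and any tree decomposition puts a clique entirely inside one bag — forcing width ≥ 2. Therefore the treewidth is 2.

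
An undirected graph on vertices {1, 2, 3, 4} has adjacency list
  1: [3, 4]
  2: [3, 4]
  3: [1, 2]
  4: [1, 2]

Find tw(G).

2

A width-2 tree decomposition is:
Bags: B1 = {2, 3, 4}  B2 = {1, 3, 4}
Tree: B1–B2
The largest bag has 3 vertices, giving width 2; this decomposition certifies tw(G) ≤ 2. Since 4–2–3–1–4 is a cycle in G, G is not acyclic. Forests are exactly the graphs of treewidth ≤ 1, so tw(G) ≥ 2. Combining the bounds, tw(G) = 2.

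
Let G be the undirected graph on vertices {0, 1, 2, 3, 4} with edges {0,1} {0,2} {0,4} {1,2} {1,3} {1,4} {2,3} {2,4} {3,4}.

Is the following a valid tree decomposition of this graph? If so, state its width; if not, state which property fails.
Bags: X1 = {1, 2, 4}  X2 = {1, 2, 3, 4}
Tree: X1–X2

A tree decomposition must satisfy three properties: every vertex lies in some bag; for every edge, both endpoints lie together in some bag; and for every vertex, the bags containing it form a connected subtree. Here vertex 0 appears in no bag, so the decomposition is invalid.

No — vertex 0 appears in no bag.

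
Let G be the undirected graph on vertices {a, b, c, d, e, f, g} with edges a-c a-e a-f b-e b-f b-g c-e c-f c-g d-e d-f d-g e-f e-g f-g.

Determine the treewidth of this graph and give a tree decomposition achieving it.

Each bag holds 4 vertices, so the decomposition has width 3, which upper-bounds the treewidth. On the other hand G contains the 4-clique {d, e, f, g}. A clique must lie in a single bag of any decomposition, so no decomposition can have width below 3. The upper and lower bounds meet at 3, so that is the treewidth.

Treewidth 3.
One such decomposition:
Bags: B1 = {a, c, e, f}  B2 = {c, e, f, g}  B3 = {d, e, f, g}  B4 = {b, e, f, g}
Tree: B1–B2, B2–B3, B3–B4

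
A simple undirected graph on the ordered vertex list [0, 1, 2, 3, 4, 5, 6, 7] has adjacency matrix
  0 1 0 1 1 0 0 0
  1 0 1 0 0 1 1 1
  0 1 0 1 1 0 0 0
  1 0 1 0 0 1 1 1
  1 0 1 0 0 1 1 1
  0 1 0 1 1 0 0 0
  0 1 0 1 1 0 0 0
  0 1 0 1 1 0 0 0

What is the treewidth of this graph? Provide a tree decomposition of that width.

The largest bag has 4 vertices, giving width 3; this decomposition certifies tw(G) ≤ 3. For the lower bound: the 4 vertex sets {3,6}, {1,2}, {4}, {7} are disjoint, each induces a connected subgraph, and every pair is joined by at least one edge of G. Contracting each set to a single vertex therefore yields K_{4} as a minor, and since treewidth is minor-monotone, tw(G) ≥ tw(K_{4}) = 3. The upper and lower bounds meet at 3, so that is the treewidth.

Treewidth 3.
One such decomposition:
Bags: B1 = {1, 3, 4, 6}  B2 = {1, 2, 3, 4}  B3 = {1, 3, 4, 7}  B4 = {0, 1, 3, 4}  B5 = {1, 3, 4, 5}
Tree: B1–B2, B2–B3, B3–B4, B4–B5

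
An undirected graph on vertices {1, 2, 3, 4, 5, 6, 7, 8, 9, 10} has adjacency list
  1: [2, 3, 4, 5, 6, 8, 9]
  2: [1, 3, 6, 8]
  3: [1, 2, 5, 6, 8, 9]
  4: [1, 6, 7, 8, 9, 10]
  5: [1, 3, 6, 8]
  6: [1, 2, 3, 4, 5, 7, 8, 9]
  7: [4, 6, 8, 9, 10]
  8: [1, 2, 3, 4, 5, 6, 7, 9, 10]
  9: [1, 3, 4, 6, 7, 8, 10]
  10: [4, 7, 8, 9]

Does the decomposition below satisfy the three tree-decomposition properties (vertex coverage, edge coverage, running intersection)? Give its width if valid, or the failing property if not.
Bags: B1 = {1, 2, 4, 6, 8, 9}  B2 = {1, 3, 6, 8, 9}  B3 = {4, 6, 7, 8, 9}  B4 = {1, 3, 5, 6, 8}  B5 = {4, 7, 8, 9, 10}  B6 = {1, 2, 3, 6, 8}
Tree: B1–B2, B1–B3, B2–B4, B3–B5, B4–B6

A tree decomposition must satisfy three properties: every vertex lies in some bag; for every edge, both endpoints lie together in some bag; and for every vertex, the bags containing it form a connected subtree. Here bags containing vertex 2 are not connected in the tree, so the decomposition is invalid.

No — bags containing vertex 2 are not connected in the tree.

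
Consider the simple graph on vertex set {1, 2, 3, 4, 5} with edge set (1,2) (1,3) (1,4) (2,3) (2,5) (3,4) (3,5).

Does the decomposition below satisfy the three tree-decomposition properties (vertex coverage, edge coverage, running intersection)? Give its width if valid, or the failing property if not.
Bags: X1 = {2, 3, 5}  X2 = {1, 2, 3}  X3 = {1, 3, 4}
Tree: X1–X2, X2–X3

Yes; width 2.

Checking the three conditions: (i) the bags cover all of {1, 2, 3, 4, 5}; (ii) for each edge, some bag contains both endpoints; (iii) the bags containing any fixed vertex form a subtree. All hold, so the decomposition is valid with width 3 − 1 = 2.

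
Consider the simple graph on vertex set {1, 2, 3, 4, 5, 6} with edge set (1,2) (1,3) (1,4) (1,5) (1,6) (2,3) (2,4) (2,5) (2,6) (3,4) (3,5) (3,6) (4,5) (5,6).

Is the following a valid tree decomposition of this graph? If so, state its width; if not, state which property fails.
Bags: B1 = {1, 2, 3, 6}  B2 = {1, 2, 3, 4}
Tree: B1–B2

A tree decomposition must satisfy three properties: every vertex lies in some bag; for every edge, both endpoints lie together in some bag; and for every vertex, the bags containing it form a connected subtree. Here vertex 5 appears in no bag, so the decomposition is invalid.

No — vertex 5 appears in no bag.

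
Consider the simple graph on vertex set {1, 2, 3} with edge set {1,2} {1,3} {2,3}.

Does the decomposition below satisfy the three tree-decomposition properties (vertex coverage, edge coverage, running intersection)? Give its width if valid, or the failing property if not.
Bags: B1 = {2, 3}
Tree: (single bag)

A tree decomposition must satisfy three properties: every vertex lies in some bag; for every edge, both endpoints lie together in some bag; and for every vertex, the bags containing it form a connected subtree. Here vertex 1 appears in no bag, so the decomposition is invalid.

No — vertex 1 appears in no bag.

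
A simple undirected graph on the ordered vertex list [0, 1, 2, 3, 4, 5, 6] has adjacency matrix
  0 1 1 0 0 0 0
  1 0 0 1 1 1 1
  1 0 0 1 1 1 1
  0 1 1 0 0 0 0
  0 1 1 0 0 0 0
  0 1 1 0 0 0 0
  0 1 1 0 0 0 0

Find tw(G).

2

A width-2 tree decomposition is:
Bags: B1 = {1, 2, 5}  B2 = {0, 1, 2}  B3 = {1, 2, 6}  B4 = {1, 2, 3}  B5 = {1, 2, 4}
Tree: B1–B2, B2–B3, B3–B4, B4–B5
Each bag holds 3 vertices, so the decomposition has width 2, which upper-bounds the treewidth. The edges 2–5–1–0–2 form a cycle, so G is not a tree and its treewidth is at least 2. Therefore the treewidth is 2.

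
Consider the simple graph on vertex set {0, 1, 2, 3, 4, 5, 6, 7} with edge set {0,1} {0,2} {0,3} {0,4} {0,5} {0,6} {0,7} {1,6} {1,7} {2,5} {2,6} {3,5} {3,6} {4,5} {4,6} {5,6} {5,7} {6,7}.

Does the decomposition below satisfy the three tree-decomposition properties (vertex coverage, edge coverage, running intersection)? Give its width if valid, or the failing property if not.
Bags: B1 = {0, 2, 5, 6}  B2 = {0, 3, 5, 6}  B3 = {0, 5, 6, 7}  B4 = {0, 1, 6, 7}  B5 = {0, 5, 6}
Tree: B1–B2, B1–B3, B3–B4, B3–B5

A tree decomposition must satisfy three properties: every vertex lies in some bag; for every edge, both endpoints lie together in some bag; and for every vertex, the bags containing it form a connected subtree. Here vertex 4 appears in no bag, so the decomposition is invalid.

No — vertex 4 appears in no bag.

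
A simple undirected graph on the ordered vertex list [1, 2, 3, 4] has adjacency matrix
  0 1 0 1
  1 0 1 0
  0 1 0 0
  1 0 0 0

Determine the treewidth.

A width-1 tree decomposition is:
Bags: B1 = {1, 2}  B2 = {1, 4}  B3 = {2, 3}
Tree: B1–B2, B1–B3
The largest bag has 2 vertices, giving width 1; this decomposition certifies tw(G) ≤ 1. Since G has at least one edge (e.g. 2–1), it is not an edgeless graph, so tw(G) ≥ 1. Combining the bounds, tw(G) = 1.

1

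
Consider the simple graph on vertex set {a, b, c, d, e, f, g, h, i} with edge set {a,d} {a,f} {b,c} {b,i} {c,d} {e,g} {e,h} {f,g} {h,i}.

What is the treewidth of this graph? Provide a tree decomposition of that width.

The largest bag has 3 vertices, giving width 2; this decomposition certifies tw(G) ≤ 2. For the lower bound, G contains the cycle i–h–e–g–f–a–d–c–b–i, so G is not a forest; only forests have treewidth ≤ 1, hence tw(G) ≥ 2. Combining the bounds, tw(G) = 2.

Treewidth 2.
One optimal decomposition is:
Bags: B1 = {e, h, i}  B2 = {e, g, i}  B3 = {f, g, i}  B4 = {a, f, i}  B5 = {a, d, i}  B6 = {c, d, i}  B7 = {b, c, i}
Tree: B1–B2, B2–B3, B3–B4, B4–B5, B5–B6, B6–B7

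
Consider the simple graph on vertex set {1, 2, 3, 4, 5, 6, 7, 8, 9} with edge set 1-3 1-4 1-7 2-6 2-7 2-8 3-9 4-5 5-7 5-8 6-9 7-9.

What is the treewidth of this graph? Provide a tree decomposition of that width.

Treewidth 3.
One optimal decomposition is:
Bags: B1 = {2, 5, 6, 8}  B2 = {2, 5, 6, 7}  B3 = {5, 6, 7, 9}  B4 = {4, 5, 7, 9}  B5 = {1, 4, 7, 9}  B6 = {1, 3, 4, 9}
Tree: B1–B2, B2–B3, B3–B4, B4–B5, B5–B6

The largest bag has 4 vertices, giving width 3; this decomposition certifies tw(G) ≤ 3. For the lower bound: the 4 vertex sets {2,6,8}, {5}, {7}, {1,3,4,9} are disjoint, each induces a connected subgraph, and every pair is joined by at least one edge of G. Contracting each set to a single vertex therefore yields K_{4} as a minor, and since treewidth is minor-monotone, tw(G) ≥ tw(K_{4}) = 3. Therefore the treewidth is 3.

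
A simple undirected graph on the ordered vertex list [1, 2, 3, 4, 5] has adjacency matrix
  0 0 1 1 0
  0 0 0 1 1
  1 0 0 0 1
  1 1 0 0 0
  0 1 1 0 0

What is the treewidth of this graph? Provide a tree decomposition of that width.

Treewidth 2.
Bags: B1 = {1, 2, 4}  B2 = {1, 2, 5}  B3 = {1, 3, 5}
Tree: B1–B2, B2–B3

Every bag has size at most 3, so the width is 3 − 1 = 2 and tw(G) ≤ 2. The edges 1–4–2–5–3–1 form a cycle, so G is not a tree and its treewidth is at least 2. Hence tw(G) = 2 exactly.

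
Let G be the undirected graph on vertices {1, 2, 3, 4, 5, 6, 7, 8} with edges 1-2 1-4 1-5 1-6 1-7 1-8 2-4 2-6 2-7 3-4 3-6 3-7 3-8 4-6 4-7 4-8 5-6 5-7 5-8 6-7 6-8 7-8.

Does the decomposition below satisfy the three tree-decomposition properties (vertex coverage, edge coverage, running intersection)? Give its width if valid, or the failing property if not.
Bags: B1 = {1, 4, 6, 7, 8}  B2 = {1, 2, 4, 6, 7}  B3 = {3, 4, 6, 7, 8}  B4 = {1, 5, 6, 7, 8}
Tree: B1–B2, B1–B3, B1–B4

Yes; width 4.

Checking the three conditions: (i) the bags cover all of {1, 2, 3, 4, 5, 6, 7, 8}; (ii) for each edge, some bag contains both endpoints; (iii) the bags containing any fixed vertex form a subtree. All hold, so the decomposition is valid with width 5 − 1 = 4.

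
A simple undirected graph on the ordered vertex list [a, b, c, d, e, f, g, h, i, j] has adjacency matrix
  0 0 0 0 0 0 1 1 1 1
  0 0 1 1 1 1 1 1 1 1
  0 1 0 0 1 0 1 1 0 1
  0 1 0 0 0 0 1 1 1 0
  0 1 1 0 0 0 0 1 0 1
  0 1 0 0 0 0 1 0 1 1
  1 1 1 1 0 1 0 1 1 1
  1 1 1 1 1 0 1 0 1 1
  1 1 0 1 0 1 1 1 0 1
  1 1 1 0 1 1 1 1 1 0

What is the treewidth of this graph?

A width-4 tree decomposition is:
Bags: B1 = {b, g, h, i, j}  B2 = {b, d, g, h, i}  B3 = {b, f, g, i, j}  B4 = {b, c, g, h, j}  B5 = {b, c, e, h, j}  B6 = {a, g, h, i, j}
Tree: B1–B2, B1–B3, B1–B4, B4–B5, B1–B6
Each bag holds 5 vertices, so the decomposition has width 4, which upper-bounds the treewidth. Conversely, {a, g, h, i, j} is a clique of size 5, and the vertices of any clique must share a bag in every tree decomposition; so some bag has ≥ 5 vertices and tw(G) ≥ 4. The upper and lower bounds meet at 4, so that is the treewidth.

4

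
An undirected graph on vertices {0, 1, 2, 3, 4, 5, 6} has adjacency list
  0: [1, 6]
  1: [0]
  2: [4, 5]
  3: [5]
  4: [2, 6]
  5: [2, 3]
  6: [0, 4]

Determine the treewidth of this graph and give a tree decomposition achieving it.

Every bag has size at most 2, so the width is 2 − 1 = 1 and tw(G) ≤ 1. Any graph with an edge has treewidth ≥ 1, and G has the edge 3–5. Therefore the treewidth is 1.

Treewidth 1.
Bags: B1 = {3, 5}  B2 = {2, 5}  B3 = {2, 4}  B4 = {4, 6}  B5 = {0, 6}  B6 = {0, 1}
Tree: B1–B2, B2–B3, B3–B4, B4–B5, B5–B6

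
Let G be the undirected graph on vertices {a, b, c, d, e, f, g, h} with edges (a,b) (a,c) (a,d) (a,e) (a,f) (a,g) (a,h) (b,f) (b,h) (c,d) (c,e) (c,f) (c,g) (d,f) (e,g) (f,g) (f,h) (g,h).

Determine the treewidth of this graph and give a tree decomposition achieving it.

Treewidth 3.
One optimal decomposition is:
Bags: B1 = {a, c, f, g}  B2 = {a, f, g, h}  B3 = {a, c, d, f}  B4 = {a, c, e, g}  B5 = {a, b, f, h}
Tree: B1–B2, B1–B3, B1–B4, B2–B5

The largest bag has 4 vertices, giving width 3; this decomposition certifies tw(G) ≤ 3. Conversely, {a, c, e, g} is a clique of size 4, and the vertices of any clique must share a bag in every tree decomposition; so some bag has ≥ 4 vertices and tw(G) ≥ 3. Combining the bounds, tw(G) = 3.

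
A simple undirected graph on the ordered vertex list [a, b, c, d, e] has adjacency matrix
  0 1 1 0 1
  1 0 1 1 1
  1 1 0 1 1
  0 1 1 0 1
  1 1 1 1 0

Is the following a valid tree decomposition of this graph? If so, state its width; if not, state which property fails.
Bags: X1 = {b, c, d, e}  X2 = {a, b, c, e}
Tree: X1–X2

Yes; width 3.

Every vertex of G appears in some bag (union = {a, b, c, d, e}); every edge is covered by a bag; and for each vertex v the set of bags containing v is connected in the bag tree. The decomposition is therefore valid. The largest bag has 4 vertices, so the width is 3.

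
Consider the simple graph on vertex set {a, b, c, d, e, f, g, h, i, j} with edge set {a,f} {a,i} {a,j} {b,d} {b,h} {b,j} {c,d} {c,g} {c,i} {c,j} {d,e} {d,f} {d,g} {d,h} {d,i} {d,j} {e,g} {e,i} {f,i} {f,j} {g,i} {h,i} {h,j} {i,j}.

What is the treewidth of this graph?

3

A width-3 tree decomposition is:
Bags: B1 = {c, d, g, i}  B2 = {c, d, i, j}  B3 = {d, h, i, j}  B4 = {b, d, h, j}  B5 = {d, f, i, j}  B6 = {d, e, g, i}  B7 = {a, f, i, j}
Tree: B1–B2, B2–B3, B3–B4, B3–B5, B1–B6, B5–B7
Each bag holds 4 vertices, so the decomposition has width 3, which upper-bounds the treewidth. Conversely, {b, d, h, j} is a clique of size 4, and the vertices of any clique must share a bag in every tree decomposition; so some bag has ≥ 4 vertices and tw(G) ≥ 3. Hence tw(G) = 3 exactly.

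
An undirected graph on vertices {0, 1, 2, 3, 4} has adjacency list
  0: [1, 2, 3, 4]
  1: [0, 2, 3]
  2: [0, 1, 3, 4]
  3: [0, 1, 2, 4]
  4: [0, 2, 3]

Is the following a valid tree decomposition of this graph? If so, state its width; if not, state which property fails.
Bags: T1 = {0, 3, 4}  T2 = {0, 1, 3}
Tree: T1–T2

No — vertex 2 appears in no bag.

A tree decomposition must satisfy three properties: every vertex lies in some bag; for every edge, both endpoints lie together in some bag; and for every vertex, the bags containing it form a connected subtree. Here vertex 2 appears in no bag, so the decomposition is invalid.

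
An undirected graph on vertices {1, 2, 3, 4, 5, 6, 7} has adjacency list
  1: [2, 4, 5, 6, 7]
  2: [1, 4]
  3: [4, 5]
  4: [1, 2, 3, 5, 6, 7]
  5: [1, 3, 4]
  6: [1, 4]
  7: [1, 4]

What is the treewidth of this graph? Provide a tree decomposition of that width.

The largest bag has 3 vertices, giving width 2; this decomposition certifies tw(G) ≤ 2. For the lower bound, the 3 vertices {1, 2, 4} are pairwise adjacent, and any tree decomposition puts a clique entirely inside one bag — forcing width ≥ 2. Combining the bounds, tw(G) = 2.

Treewidth 2.
One such decomposition:
Bags: B1 = {3, 4, 5}  B2 = {1, 4, 5}  B3 = {1, 2, 4}  B4 = {1, 4, 7}  B5 = {1, 4, 6}
Tree: B1–B2, B2–B3, B2–B4, B4–B5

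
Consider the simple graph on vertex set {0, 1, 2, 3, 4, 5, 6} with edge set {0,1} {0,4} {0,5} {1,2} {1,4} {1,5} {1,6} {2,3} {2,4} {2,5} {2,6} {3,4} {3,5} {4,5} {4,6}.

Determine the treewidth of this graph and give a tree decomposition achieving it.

Treewidth 3.
Bags: B1 = {2, 3, 4, 5}  B2 = {1, 2, 4, 5}  B3 = {0, 1, 4, 5}  B4 = {1, 2, 4, 6}
Tree: B1–B2, B2–B3, B2–B4

The largest bag has 4 vertices, giving width 3; this decomposition certifies tw(G) ≤ 3. For the lower bound, the 4 vertices {0, 1, 4, 5} are pairwise adjacent, and any tree decomposition puts a clique entirely inside one bag — forcing width ≥ 3. The upper and lower bounds meet at 3, so that is the treewidth.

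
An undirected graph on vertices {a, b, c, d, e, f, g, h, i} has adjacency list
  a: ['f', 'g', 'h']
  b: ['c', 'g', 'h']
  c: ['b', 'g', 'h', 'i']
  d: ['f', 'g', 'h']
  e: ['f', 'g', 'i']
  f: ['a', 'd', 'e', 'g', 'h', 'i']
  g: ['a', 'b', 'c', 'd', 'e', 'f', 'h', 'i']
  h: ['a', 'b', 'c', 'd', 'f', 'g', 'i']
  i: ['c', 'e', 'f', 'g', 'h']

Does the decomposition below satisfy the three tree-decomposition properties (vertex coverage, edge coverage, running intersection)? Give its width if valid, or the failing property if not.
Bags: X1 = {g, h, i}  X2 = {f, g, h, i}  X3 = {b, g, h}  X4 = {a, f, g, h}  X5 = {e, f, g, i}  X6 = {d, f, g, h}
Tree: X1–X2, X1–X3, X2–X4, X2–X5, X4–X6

A tree decomposition must satisfy three properties: every vertex lies in some bag; for every edge, both endpoints lie together in some bag; and for every vertex, the bags containing it form a connected subtree. Here vertex c appears in no bag, so the decomposition is invalid.

No — vertex c appears in no bag.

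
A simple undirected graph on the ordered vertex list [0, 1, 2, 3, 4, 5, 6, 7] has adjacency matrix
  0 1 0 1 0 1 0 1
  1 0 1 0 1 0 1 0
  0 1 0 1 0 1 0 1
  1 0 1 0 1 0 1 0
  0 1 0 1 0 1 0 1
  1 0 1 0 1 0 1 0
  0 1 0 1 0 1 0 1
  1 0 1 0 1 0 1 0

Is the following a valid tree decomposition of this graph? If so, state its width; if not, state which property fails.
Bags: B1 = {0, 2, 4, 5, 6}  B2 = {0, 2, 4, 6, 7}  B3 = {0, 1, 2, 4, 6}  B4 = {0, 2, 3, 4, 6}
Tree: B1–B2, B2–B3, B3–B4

Yes; width 4.

Every vertex of G appears in some bag (union = {0, 1, 2, 3, 4, 5, 6, 7}); every edge is covered by a bag; and for each vertex v the set of bags containing v is connected in the bag tree. The decomposition is therefore valid. The largest bag has 5 vertices, so the width is 4.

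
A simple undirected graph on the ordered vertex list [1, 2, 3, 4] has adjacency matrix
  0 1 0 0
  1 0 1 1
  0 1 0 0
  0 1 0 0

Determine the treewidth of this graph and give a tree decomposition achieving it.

Each bag holds 2 vertices, so the decomposition has width 1, which upper-bounds the treewidth. G has an edge, so its treewidth is at least 1. Combining the bounds, tw(G) = 1.

Treewidth 1.
One such decomposition:
Bags: B1 = {2, 4}  B2 = {1, 2}  B3 = {2, 3}
Tree: B1–B2, B2–B3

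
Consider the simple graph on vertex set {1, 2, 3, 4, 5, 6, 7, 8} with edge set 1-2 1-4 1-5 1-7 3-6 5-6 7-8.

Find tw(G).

A width-1 tree decomposition is:
Bags: B1 = {3, 6}  B2 = {5, 6}  B3 = {1, 5}  B4 = {1, 2}  B5 = {1, 7}  B6 = {1, 4}  B7 = {7, 8}
Tree: B1–B2, B2–B3, B3–B4, B3–B5, B3–B6, B5–B7
Each bag holds 2 vertices, so the decomposition has width 1, which upper-bounds the treewidth. Since G has at least one edge (e.g. 3–6), it is not an edgeless graph, so tw(G) ≥ 1. Therefore the treewidth is 1.

1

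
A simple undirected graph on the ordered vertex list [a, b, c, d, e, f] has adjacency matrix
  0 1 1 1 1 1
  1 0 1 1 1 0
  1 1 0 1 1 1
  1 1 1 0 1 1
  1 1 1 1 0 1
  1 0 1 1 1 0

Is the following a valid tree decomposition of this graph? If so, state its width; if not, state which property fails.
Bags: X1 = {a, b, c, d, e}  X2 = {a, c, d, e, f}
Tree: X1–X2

Every vertex of G appears in some bag (union = {a, b, c, d, e, f}); every edge is covered by a bag; and for each vertex v the set of bags containing v is connected in the bag tree. The decomposition is therefore valid. The largest bag has 5 vertices, so the width is 4.

Yes; width 4.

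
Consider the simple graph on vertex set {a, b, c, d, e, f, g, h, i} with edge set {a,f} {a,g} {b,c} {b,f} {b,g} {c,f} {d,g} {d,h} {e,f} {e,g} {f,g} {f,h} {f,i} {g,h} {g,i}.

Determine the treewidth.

A width-2 tree decomposition is:
Bags: B1 = {b, c, f}  B2 = {b, f, g}  B3 = {a, f, g}  B4 = {f, g, i}  B5 = {f, g, h}  B6 = {e, f, g}  B7 = {d, g, h}
Tree: B1–B2, B2–B3, B2–B4, B3–B5, B3–B6, B5–B7
Each bag holds 3 vertices, so the decomposition has width 2, which upper-bounds the treewidth. For the lower bound, the 3 vertices {d, g, h} are pairwise adjacent, and any tree decomposition puts a clique entirely inside one bag — forcing width ≥ 2. Therefore the treewidth is 2.

2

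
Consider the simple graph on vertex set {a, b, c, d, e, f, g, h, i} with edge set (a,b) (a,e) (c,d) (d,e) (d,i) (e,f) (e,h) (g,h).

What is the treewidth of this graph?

A width-1 tree decomposition is:
Bags: B1 = {e, f}  B2 = {d, e}  B3 = {e, h}  B4 = {d, i}  B5 = {a, e}  B6 = {g, h}  B7 = {a, b}  B8 = {c, d}
Tree: B1–B2, B2–B3, B2–B4, B1–B5, B3–B6, B5–B7, B2–B8
The largest bag has 2 vertices, giving width 1; this decomposition certifies tw(G) ≤ 1. Any graph with an edge has treewidth ≥ 1, and G has the edge f–e. Hence tw(G) = 1 exactly.

1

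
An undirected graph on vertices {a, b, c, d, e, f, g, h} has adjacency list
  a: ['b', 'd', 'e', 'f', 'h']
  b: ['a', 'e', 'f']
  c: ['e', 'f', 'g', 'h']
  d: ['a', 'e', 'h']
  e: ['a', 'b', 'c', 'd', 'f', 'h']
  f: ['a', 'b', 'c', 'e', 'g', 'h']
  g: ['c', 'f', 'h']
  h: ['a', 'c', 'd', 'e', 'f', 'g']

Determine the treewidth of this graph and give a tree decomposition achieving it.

Treewidth 3.
One such decomposition:
Bags: B1 = {c, f, g, h}  B2 = {c, e, f, h}  B3 = {a, e, f, h}  B4 = {a, b, e, f}  B5 = {a, d, e, h}
Tree: B1–B2, B2–B3, B3–B4, B3–B5

The largest bag has 4 vertices, giving width 3; this decomposition certifies tw(G) ≤ 3. On the other hand G contains the 4-clique {a, d, e, h}. A clique must lie in a single bag of any decomposition, so no decomposition can have width below 3. The upper and lower bounds meet at 3, so that is the treewidth.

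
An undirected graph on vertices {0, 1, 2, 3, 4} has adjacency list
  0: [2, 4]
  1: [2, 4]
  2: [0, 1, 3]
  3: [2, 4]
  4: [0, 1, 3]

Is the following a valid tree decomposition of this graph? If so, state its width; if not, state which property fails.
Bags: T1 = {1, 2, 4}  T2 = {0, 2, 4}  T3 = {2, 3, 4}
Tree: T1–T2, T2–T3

Yes; width 2.

Checking the three conditions: (i) the bags cover all of {0, 1, 2, 3, 4}; (ii) for each edge, some bag contains both endpoints; (iii) the bags containing any fixed vertex form a subtree. All hold, so the decomposition is valid with width 3 − 1 = 2.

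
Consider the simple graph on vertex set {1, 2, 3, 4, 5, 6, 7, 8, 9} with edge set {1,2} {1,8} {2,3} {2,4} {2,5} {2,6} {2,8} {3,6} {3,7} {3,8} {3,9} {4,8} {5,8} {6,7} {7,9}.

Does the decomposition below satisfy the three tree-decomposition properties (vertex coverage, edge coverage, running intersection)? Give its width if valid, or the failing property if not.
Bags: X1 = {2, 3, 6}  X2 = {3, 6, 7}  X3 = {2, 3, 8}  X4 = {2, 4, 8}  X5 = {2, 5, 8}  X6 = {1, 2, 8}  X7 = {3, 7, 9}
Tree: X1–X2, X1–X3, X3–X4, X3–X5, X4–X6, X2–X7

Every vertex of G appears in some bag (union = {1, 2, 3, 4, 5, 6, 7, 8, 9}); every edge is covered by a bag; and for each vertex v the set of bags containing v is connected in the bag tree. The decomposition is therefore valid. The largest bag has 3 vertices, so the width is 2.

Yes; width 2.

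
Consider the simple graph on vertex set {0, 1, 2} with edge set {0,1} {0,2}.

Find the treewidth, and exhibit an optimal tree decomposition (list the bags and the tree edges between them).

Treewidth 1.
One optimal decomposition is:
Bags: B1 = {0, 2}  B2 = {0, 1}
Tree: B1–B2

Every bag has size at most 2, so the width is 2 − 1 = 1 and tw(G) ≤ 1. Any graph with an edge has treewidth ≥ 1, and G has the edge 0–2. The upper and lower bounds meet at 1, so that is the treewidth.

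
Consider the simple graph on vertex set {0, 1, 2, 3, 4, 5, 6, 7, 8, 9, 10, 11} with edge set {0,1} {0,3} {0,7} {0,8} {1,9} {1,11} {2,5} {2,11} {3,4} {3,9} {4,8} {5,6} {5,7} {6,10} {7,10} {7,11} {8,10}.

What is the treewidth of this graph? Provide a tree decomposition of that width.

Every bag has size at most 4, so the width is 4 − 1 = 3 and tw(G) ≤ 3. For the lower bound: the 4 vertex sets {2,5,6}, {10}, {7}, {0,1,8,11} are disjoint, each induces a connected subgraph, and every pair is joined by at least one edge of G. Contracting each set to a single vertex therefore yields K_{4} as a minor, and since treewidth is minor-monotone, tw(G) ≥ tw(K_{4}) = 3. The upper and lower bounds meet at 3, so that is the treewidth.

Treewidth 3.
One optimal decomposition is:
Bags: B1 = {2, 5, 6, 10}  B2 = {2, 5, 7, 10}  B3 = {2, 7, 10, 11}  B4 = {7, 8, 10, 11}  B5 = {0, 7, 8, 11}  B6 = {0, 1, 8, 11}  B7 = {0, 1, 4, 8}  B8 = {0, 1, 3, 4}  B9 = {1, 3, 4, 9}
Tree: B1–B2, B2–B3, B3–B4, B4–B5, B5–B6, B6–B7, B7–B8, B8–B9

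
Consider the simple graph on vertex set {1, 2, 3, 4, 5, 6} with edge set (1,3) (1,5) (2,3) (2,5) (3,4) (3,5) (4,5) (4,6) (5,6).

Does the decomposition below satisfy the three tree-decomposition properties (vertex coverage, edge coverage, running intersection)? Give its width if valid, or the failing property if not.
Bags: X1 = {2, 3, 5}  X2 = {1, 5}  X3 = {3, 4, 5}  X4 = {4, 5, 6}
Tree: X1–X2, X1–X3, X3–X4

A tree decomposition must satisfy three properties: every vertex lies in some bag; for every edge, both endpoints lie together in some bag; and for every vertex, the bags containing it form a connected subtree. Here edge (3,1) lies in no bag, so the decomposition is invalid.

No — edge (3,1) lies in no bag.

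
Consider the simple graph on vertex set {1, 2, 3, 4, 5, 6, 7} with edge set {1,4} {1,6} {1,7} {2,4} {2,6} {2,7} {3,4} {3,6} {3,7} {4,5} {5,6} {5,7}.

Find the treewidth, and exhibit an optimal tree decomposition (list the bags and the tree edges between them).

Treewidth 3.
One such decomposition:
Bags: B1 = {3, 4, 6, 7}  B2 = {4, 5, 6, 7}  B3 = {2, 4, 6, 7}  B4 = {1, 4, 6, 7}
Tree: B1–B2, B2–B3, B3–B4

Each bag holds 4 vertices, so the decomposition has width 3, which upper-bounds the treewidth. For the lower bound: the 4 vertex sets {3,6}, {5,7}, {4}, {2} are disjoint, each induces a connected subgraph, and every pair is joined by at least one edge of G. Contracting each set to a single vertex therefore yields K_{4} as a minor, and since treewidth is minor-monotone, tw(G) ≥ tw(K_{4}) = 3. Hence tw(G) = 3 exactly.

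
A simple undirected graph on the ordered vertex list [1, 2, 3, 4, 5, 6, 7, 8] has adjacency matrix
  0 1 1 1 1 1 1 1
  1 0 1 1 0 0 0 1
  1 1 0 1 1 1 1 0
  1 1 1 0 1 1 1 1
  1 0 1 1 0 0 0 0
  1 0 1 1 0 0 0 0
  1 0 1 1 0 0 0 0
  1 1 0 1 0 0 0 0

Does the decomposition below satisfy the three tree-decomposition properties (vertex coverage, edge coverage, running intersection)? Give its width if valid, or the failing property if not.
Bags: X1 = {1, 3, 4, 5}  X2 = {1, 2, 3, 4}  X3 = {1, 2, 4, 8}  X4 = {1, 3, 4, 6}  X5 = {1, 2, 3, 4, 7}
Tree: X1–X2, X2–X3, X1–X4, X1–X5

No — bags containing vertex 2 are not connected in the tree.

A tree decomposition must satisfy three properties: every vertex lies in some bag; for every edge, both endpoints lie together in some bag; and for every vertex, the bags containing it form a connected subtree. Here bags containing vertex 2 are not connected in the tree, so the decomposition is invalid.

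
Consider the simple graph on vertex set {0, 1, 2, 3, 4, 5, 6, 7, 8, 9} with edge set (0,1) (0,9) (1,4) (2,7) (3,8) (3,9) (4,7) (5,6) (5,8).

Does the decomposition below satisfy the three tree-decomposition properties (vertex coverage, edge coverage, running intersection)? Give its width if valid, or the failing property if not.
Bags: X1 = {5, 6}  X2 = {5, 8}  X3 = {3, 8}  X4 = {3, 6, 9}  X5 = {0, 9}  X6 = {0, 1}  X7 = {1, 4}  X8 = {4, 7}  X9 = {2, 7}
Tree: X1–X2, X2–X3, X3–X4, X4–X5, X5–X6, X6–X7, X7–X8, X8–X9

A tree decomposition must satisfy three properties: every vertex lies in some bag; for every edge, both endpoints lie together in some bag; and for every vertex, the bags containing it form a connected subtree. Here bags containing vertex 6 are not connected in the tree, so the decomposition is invalid.

No — bags containing vertex 6 are not connected in the tree.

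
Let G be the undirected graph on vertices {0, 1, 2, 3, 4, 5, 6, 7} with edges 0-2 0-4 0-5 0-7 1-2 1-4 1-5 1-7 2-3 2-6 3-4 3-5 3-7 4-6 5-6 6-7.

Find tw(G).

A width-4 tree decomposition is:
Bags: B1 = {0, 1, 3, 5, 6}  B2 = {0, 1, 3, 4, 6}  B3 = {0, 1, 2, 3, 6}  B4 = {0, 1, 3, 6, 7}
Tree: B1–B2, B2–B3, B3–B4
The largest bag has 5 vertices, giving width 4; this decomposition certifies tw(G) ≤ 4. For the lower bound: the 5 vertex sets {5,6}, {0,4}, {2,3}, {1}, {7} are disjoint, each induces a connected subgraph, and every pair is joined by at least one edge of G. Contracting each set to a single vertex therefore yields K_{5} as a minor, and since treewidth is minor-monotone, tw(G) ≥ tw(K_{5}) = 4. Hence tw(G) = 4 exactly.

4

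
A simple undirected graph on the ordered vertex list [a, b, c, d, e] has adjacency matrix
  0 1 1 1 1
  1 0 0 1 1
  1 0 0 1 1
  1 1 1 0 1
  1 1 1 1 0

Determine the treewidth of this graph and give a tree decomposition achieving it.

Every bag has size at most 4, so the width is 4 − 1 = 3 and tw(G) ≤ 3. For the lower bound, the 4 vertices {a, c, d, e} are pairwise adjacent, and any tree decomposition puts a clique entirely inside one bag — forcing width ≥ 3. Hence tw(G) = 3 exactly.

Treewidth 3.
Bags: B1 = {a, c, d, e}  B2 = {a, b, d, e}
Tree: B1–B2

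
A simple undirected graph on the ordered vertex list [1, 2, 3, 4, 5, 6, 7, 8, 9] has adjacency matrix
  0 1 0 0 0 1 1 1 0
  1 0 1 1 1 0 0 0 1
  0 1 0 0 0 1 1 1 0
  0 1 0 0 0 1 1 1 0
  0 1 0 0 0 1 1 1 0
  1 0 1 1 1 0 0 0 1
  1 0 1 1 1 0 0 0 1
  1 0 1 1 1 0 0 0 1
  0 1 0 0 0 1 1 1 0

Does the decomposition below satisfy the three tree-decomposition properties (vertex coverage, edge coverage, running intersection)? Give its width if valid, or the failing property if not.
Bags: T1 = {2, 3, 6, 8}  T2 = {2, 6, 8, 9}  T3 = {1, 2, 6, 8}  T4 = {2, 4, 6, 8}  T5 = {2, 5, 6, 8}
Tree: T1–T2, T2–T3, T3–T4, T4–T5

A tree decomposition must satisfy three properties: every vertex lies in some bag; for every edge, both endpoints lie together in some bag; and for every vertex, the bags containing it form a connected subtree. Here vertex 7 appears in no bag, so the decomposition is invalid.

No — vertex 7 appears in no bag.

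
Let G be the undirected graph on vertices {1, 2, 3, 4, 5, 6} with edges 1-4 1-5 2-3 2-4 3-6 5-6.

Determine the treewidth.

2

A width-2 tree decomposition is:
Bags: B1 = {1, 4, 5}  B2 = {4, 5, 6}  B3 = {3, 4, 6}  B4 = {2, 3, 4}
Tree: B1–B2, B2–B3, B3–B4
Each bag holds 3 vertices, so the decomposition has width 2, which upper-bounds the treewidth. The edges 4–1–5–6–3–2–4 form a cycle, so G is not a tree and its treewidth is at least 2. Therefore the treewidth is 2.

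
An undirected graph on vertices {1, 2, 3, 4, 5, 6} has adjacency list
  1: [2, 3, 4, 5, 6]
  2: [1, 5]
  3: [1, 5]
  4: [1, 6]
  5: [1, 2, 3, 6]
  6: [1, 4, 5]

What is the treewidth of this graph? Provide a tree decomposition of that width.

Treewidth 2.
One optimal decomposition is:
Bags: B1 = {1, 2, 5}  B2 = {1, 5, 6}  B3 = {1, 4, 6}  B4 = {1, 3, 5}
Tree: B1–B2, B2–B3, B2–B4

The largest bag has 3 vertices, giving width 2; this decomposition certifies tw(G) ≤ 2. For the lower bound, the 3 vertices {1, 4, 6} are pairwise adjacent, and any tree decomposition puts a clique entirely inside one bag — forcing width ≥ 2. The upper and lower bounds meet at 2, so that is the treewidth.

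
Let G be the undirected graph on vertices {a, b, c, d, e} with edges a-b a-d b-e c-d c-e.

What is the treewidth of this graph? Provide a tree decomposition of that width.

Treewidth 2.
One optimal decomposition is:
Bags: B1 = {c, d, e}  B2 = {a, d, e}  B3 = {a, b, e}
Tree: B1–B2, B2–B3

The largest bag has 3 vertices, giving width 2; this decomposition certifies tw(G) ≤ 2. Since e–c–d–a–b–e is a cycle in G, G is not acyclic. Forests are exactly the graphs of treewidth ≤ 1, so tw(G) ≥ 2. Therefore the treewidth is 2.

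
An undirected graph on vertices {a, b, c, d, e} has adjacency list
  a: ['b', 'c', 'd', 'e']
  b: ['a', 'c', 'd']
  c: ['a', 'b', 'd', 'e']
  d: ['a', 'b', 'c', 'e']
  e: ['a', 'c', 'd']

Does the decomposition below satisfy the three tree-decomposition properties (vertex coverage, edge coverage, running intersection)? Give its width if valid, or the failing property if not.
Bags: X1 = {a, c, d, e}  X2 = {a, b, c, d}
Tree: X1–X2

Yes; width 3.

Vertex coverage: the bags together contain {a, b, c, d, e}, the full vertex set. Edge coverage: each edge of G has both endpoints in at least one bag. Running intersection: for every vertex, the bags containing it form a connected subtree. All three properties hold, so this is a valid tree decomposition of width max|bag| − 1 = 3, and hence tw(G) ≤ 3.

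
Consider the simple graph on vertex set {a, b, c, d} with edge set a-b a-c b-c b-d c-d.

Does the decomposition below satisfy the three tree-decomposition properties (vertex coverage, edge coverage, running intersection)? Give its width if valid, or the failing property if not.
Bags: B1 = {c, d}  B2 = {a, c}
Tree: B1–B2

A tree decomposition must satisfy three properties: every vertex lies in some bag; for every edge, both endpoints lie together in some bag; and for every vertex, the bags containing it form a connected subtree. Here vertex b appears in no bag, so the decomposition is invalid.

No — vertex b appears in no bag.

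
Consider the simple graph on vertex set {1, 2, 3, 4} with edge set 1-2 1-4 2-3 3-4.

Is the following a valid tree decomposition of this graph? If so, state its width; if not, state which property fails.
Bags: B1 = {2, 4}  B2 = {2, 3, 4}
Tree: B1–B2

A tree decomposition must satisfy three properties: every vertex lies in some bag; for every edge, both endpoints lie together in some bag; and for every vertex, the bags containing it form a connected subtree. Here vertex 1 appears in no bag, so the decomposition is invalid.

No — vertex 1 appears in no bag.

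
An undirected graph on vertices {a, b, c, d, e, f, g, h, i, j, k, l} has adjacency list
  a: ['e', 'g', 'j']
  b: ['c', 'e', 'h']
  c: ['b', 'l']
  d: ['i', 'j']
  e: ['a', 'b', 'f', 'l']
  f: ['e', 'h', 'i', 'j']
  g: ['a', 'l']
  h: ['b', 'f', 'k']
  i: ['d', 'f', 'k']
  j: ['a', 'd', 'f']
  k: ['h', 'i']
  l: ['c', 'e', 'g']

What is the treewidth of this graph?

A width-3 tree decomposition is:
Bags: B1 = {b, c, g, l}  B2 = {b, e, g, l}  B3 = {a, b, e, g}  B4 = {a, b, e, h}  B5 = {a, e, f, h}  B6 = {a, f, h, j}  B7 = {f, h, j, k}  B8 = {f, i, j, k}  B9 = {d, i, j, k}
Tree: B1–B2, B2–B3, B3–B4, B4–B5, B5–B6, B6–B7, B7–B8, B8–B9
Each bag holds 4 vertices, so the decomposition has width 3, which upper-bounds the treewidth. For the lower bound: the 4 vertex sets {c,g,l}, {b}, {e}, {a,f,h,j} are disjoint, each induces a connected subgraph, and every pair is joined by at least one edge of G. Contracting each set to a single vertex therefore yields K_{4} as a minor, and since treewidth is minor-monotone, tw(G) ≥ tw(K_{4}) = 3. Combining the bounds, tw(G) = 3.

3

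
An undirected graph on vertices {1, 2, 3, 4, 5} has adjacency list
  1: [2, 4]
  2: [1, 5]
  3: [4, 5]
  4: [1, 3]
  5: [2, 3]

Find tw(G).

2

A width-2 tree decomposition is:
Bags: B1 = {1, 3, 4}  B2 = {1, 2, 3}  B3 = {2, 3, 5}
Tree: B1–B2, B2–B3
The largest bag has 3 vertices, giving width 2; this decomposition certifies tw(G) ≤ 2. Since 3–4–1–2–5–3 is a cycle in G, G is not acyclic. Forests are exactly the graphs of treewidth ≤ 1, so tw(G) ≥ 2. The upper and lower bounds meet at 2, so that is the treewidth.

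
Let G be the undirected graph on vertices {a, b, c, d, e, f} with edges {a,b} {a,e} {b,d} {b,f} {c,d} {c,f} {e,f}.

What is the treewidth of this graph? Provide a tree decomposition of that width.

Treewidth 2.
One optimal decomposition is:
Bags: B1 = {a, e, f}  B2 = {a, b, f}  B3 = {b, c, f}  B4 = {b, c, d}
Tree: B1–B2, B2–B3, B3–B4

Each bag holds 3 vertices, so the decomposition has width 2, which upper-bounds the treewidth. Since e–a–b–f–e is a cycle in G, G is not acyclic. Forests are exactly the graphs of treewidth ≤ 1, so tw(G) ≥ 2. The upper and lower bounds meet at 2, so that is the treewidth.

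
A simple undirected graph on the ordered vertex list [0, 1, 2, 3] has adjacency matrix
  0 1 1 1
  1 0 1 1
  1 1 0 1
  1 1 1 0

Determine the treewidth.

3

A width-3 tree decomposition is:
Bags: B1 = {0, 1, 2, 3}
Tree: (single bag)
With just one bag of size 4, the width is 4 − 1 = 3, so tw(G) ≤ 3. Conversely, {0, 1, 2, 3} is a clique of size 4, and the vertices of any clique must share a bag in every tree decomposition; so some bag has ≥ 4 vertices and tw(G) ≥ 3. Combining the bounds, tw(G) = 3.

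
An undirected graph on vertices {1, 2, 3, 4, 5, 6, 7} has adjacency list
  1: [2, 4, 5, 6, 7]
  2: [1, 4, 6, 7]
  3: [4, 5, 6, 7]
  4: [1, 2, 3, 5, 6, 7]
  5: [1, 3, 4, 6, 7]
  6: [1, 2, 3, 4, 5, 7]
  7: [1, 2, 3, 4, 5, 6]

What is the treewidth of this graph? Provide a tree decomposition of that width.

Treewidth 4.
Bags: B1 = {1, 2, 4, 6, 7}  B2 = {1, 4, 5, 6, 7}  B3 = {3, 4, 5, 6, 7}
Tree: B1–B2, B2–B3

Every bag has size at most 5, so the width is 5 − 1 = 4 and tw(G) ≤ 4. On the other hand G contains the 5-clique {1, 2, 4, 6, 7}. A clique must lie in a single bag of any decomposition, so no decomposition can have width below 4. Combining the bounds, tw(G) = 4.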